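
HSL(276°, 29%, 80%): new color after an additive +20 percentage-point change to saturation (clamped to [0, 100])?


Original S = 29%
Adjustment = +20 percentage points
New S = 29 + (20) = 49
Clamp to [0, 100] → 49
= HSL(276°, 49%, 80%)


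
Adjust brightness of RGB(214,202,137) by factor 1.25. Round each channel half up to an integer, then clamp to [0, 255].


Multiply each channel by 1.25, round half up, clamp to [0, 255]
R: 214×1.25 = 267.5 → round → 268 → clamp → 255
G: 202×1.25 = 252.5 → round → 253
B: 137×1.25 = 171.25 → round → 171
= RGB(255, 253, 171)


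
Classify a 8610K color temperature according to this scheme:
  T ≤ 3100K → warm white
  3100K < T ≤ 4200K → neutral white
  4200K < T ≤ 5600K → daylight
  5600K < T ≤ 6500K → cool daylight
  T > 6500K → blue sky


Temperature: 8610K
8610K > 6500K → blue sky
Classification: blue sky


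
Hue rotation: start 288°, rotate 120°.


New hue = (H + rotation) mod 360
New hue = (288 + 120) mod 360
= 408 mod 360
= 48°


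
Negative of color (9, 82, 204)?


Invert: (255-R, 255-G, 255-B)
R: 255-9 = 246
G: 255-82 = 173
B: 255-204 = 51
= RGB(246, 173, 51)


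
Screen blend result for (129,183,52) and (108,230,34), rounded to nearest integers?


Screen: C = 255 - (255-A)×(255-B)/255, rounded to nearest integer
R: 255 - (255-129)×(255-108)/255 = 255 - 18522/255 ≈ 255 - 72.635 = 182.365 → 182
G: 255 - (255-183)×(255-230)/255 = 255 - 1800/255 ≈ 255 - 7.059 = 247.941 → 248
B: 255 - (255-52)×(255-34)/255 = 255 - 44863/255 ≈ 255 - 175.933 = 79.067 → 79
= RGB(182, 248, 79)


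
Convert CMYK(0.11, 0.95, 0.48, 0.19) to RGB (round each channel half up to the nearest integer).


R = 255 × (1-C) × (1-K) = 255 × 0.89 × 0.81 = 183.8295 → 184
G = 255 × (1-M) × (1-K) = 255 × 0.05 × 0.81 = 10.3275 → 10
B = 255 × (1-Y) × (1-K) = 255 × 0.52 × 0.81 = 107.406 → 107
= RGB(184, 10, 107)


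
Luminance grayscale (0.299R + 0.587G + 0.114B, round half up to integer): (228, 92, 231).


Gray = 0.299×R + 0.587×G + 0.114×B
Gray = 0.299×228 + 0.587×92 + 0.114×231
Gray = 68.172 + 54.004 + 26.334
Gray = 148.510 → round half up → 149
Gray = 149


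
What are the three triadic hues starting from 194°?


Triadic: equally spaced at 120° intervals
H1 = 194°
H2 = (194 + 120) mod 360 = 314°
H3 = (194 + 240) mod 360 = 74°
Triadic = 194°, 314°, 74°


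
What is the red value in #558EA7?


Color: #558EA7
R = 55 = 85
G = 8E = 142
B = A7 = 167
Red = 85


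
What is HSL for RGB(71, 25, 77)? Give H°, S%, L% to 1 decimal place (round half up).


Normalize: R'=71/255≈0.2784, G'=25/255≈0.0980, B'=77/255≈0.3020
Max=77/255, Min=25/255, Δ=Max-Min=52/255
L = (Max+Min)/2 = (77+25)/510 = 102/510 = 0.2 → L = 20.0%
L ≤ 0.5 → S = Δ/(Max+Min) = 52/(77+25) = 52/102 = 0.50980… → S = 51.0%
(the 1/255 factors cancel in S and H, so raw channel differences can be used)
Max is B' → H = 60 × ((R-G)/Δ + 4) = 60 × ((71-25)/52 + 4)
  46/52 + 4 = 0.8846… + 4 = 4.8846…
  H = 60 × 4.8846… = 293.076…° → H = 293.1°
= HSL(293.1°, 51.0%, 20.0%)


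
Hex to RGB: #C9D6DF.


C9 → 201 (R)
D6 → 214 (G)
DF → 223 (B)
= RGB(201, 214, 223)


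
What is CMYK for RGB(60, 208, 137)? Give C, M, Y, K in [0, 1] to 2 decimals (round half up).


R'=60/255≈0.2353, G'=208/255≈0.8157, B'=137/255≈0.5373
K = 1 - max(R',G',B') = 1 - 208/255 = 47/255 = 0.18431… → 0.18
(1-R'-K)/(1-K) simplifies to (max-R)/max with max = 208:
C = (208-60)/208 = 148/208 = 0.71153… → 0.71
M = (208-208)/208 = 0/208 = 0 → 0.00
Y = (208-137)/208 = 71/208 = 0.34134… → 0.34
= CMYK(0.71, 0.00, 0.34, 0.18)


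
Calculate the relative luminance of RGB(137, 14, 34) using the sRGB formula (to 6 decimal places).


Linearize each channel (sRGB transfer function): c = v/255; c_lin = c/12.92 if c ≤ 0.04045, else ((c+0.055)/1.055)^2.4
  R: 137/255 ≈ 0.537255 > 0.04045 → ((0.537255+0.055)/1.055)^2.4 ≈ 0.250158
  G: 14/255 ≈ 0.054902 > 0.04045 → ((0.054902+0.055)/1.055)^2.4 ≈ 0.004391
  B: 34/255 ≈ 0.133333 > 0.04045 → ((0.133333+0.055)/1.055)^2.4 ≈ 0.015996
R_lin = 0.250158, G_lin = 0.004391, B_lin = 0.015996
L = 0.2126×R + 0.7152×G + 0.0722×B
L = 0.2126×0.250158 + 0.7152×0.004391 + 0.0722×0.015996
L ≈ 0.057479


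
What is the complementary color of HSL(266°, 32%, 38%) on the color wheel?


Complement = opposite side of color wheel = hue + 180°
H' = (266 + 180) mod 360 = 86°
S and L unchanged.
= HSL(86°, 32%, 38%)


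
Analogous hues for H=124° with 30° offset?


Base hue: 124°
Left analog: (124 - 30) mod 360 = 94°
Right analog: (124 + 30) mod 360 = 154°
Analogous hues = 94° and 154°


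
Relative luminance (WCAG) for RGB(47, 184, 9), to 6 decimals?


Linearize each channel (sRGB transfer function): c = v/255; c_lin = c/12.92 if c ≤ 0.04045, else ((c+0.055)/1.055)^2.4
  R: 47/255 ≈ 0.184314 > 0.04045 → ((0.184314+0.055)/1.055)^2.4 ≈ 0.028426
  G: 184/255 ≈ 0.721569 > 0.04045 → ((0.721569+0.055)/1.055)^2.4 ≈ 0.479320
  B: 9/255 ≈ 0.035294 ≤ 0.04045 → 0.035294/12.92 ≈ 0.002732
R_lin = 0.028426, G_lin = 0.479320, B_lin = 0.002732
L = 0.2126×R + 0.7152×G + 0.0722×B
L = 0.2126×0.028426 + 0.7152×0.479320 + 0.0722×0.002732
L ≈ 0.349050


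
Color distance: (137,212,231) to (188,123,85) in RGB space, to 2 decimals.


d = √[(R₁-R₂)² + (G₁-G₂)² + (B₁-B₂)²]
d = √[(137-188)² + (212-123)² + (231-85)²]
d = √[2601 + 7921 + 21316]
d = √31838
d ≈ 178.43


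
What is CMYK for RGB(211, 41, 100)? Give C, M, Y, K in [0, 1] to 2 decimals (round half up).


R'=211/255≈0.8275, G'=41/255≈0.1608, B'=100/255≈0.3922
K = 1 - max(R',G',B') = 1 - 211/255 = 44/255 = 0.17254… → 0.17
(1-R'-K)/(1-K) simplifies to (max-R)/max with max = 211:
C = (211-211)/211 = 0/211 = 0 → 0.00
M = (211-41)/211 = 170/211 = 0.80568… → 0.81
Y = (211-100)/211 = 111/211 = 0.52606… → 0.53
= CMYK(0.00, 0.81, 0.53, 0.17)


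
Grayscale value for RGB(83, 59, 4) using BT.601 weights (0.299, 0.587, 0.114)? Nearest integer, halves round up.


Gray = 0.299×R + 0.587×G + 0.114×B
Gray = 0.299×83 + 0.587×59 + 0.114×4
Gray = 24.817 + 34.633 + 0.456
Gray = 59.906 → round half up → 60
Gray = 60


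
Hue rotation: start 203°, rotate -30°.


New hue = (H + rotation) mod 360
New hue = (203 -30) mod 360
= 173 mod 360
= 173°


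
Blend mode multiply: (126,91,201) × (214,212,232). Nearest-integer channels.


Multiply: C = A×B/255, rounded to nearest integer
R: 126×214/255 = 26964/255 ≈ 105.741 → 106
G: 91×212/255 = 19292/255 ≈ 75.655 → 76
B: 201×232/255 = 46632/255 ≈ 182.871 → 183
= RGB(106, 76, 183)


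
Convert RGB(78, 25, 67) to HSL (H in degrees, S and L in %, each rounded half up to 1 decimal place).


Normalize: R'=78/255≈0.3059, G'=25/255≈0.0980, B'=67/255≈0.2627
Max=78/255, Min=25/255, Δ=Max-Min=53/255
L = (Max+Min)/2 = (78+25)/510 = 103/510 = 0.20196… → L = 20.2%
L ≤ 0.5 → S = Δ/(Max+Min) = 53/(78+25) = 53/103 = 0.51456… → S = 51.5%
(the 1/255 factors cancel in S and H, so raw channel differences can be used)
Max is R' → H = 60 × (((G-B)/Δ) mod 6) = 60 × (((25-67)/53) mod 6)
  (-42)/53 = -0.7924…; negative, so add 6 → 5.2075…
  H = 60 × 5.2075… = 312.452…° → H = 312.5°
= HSL(312.5°, 51.5%, 20.2%)


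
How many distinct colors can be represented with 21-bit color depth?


Colors = 2^bits = 2^21
= 2,097,152 colors


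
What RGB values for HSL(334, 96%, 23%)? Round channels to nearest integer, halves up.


H=334°, S=0.96, L=0.23
C = (1-|2L-1|)×S = (1-|-0.54|)×0.96 = 0.4416
H' = H/60 = 334/60 ≈ 5.5667; X = C×(1-|H' mod 2 - 1|) = 0.19136
m = L - C/2 = 0.23 - 0.2208 = 0.0092
Sector ⌊H'⌋ = 5 → (R',G',B') = (0.4416, 0.0, 0.19136)
RGB = ((R'+m)×255, (G'+m)×255, (B'+m)×255) = (114.954, 2.346, 51.1428)
Round half up → RGB(115, 2, 51)


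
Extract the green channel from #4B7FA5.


Color: #4B7FA5
R = 4B = 75
G = 7F = 127
B = A5 = 165
Green = 127


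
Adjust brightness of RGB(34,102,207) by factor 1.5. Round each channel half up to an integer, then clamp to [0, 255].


Multiply each channel by 1.5, round half up, clamp to [0, 255]
R: 34×1.5 = 51
G: 102×1.5 = 153
B: 207×1.5 = 310.5 → round → 311 → clamp → 255
= RGB(51, 153, 255)


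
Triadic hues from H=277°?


Triadic: equally spaced at 120° intervals
H1 = 277°
H2 = (277 + 120) mod 360 = 37°
H3 = (277 + 240) mod 360 = 157°
Triadic = 277°, 37°, 157°


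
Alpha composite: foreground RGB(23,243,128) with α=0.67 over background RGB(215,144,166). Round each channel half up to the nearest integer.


C = α×F + (1-α)×B, with 1-α = 0.33
R: 0.67×23 + 0.33×215 = 15.41 + 70.95 = 86.36 → 86
G: 0.67×243 + 0.33×144 = 162.81 + 47.52 = 210.33 → 210
B: 0.67×128 + 0.33×166 = 85.76 + 54.78 = 140.54 → 141
= RGB(86, 210, 141)


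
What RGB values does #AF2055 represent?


AF → 175 (R)
20 → 32 (G)
55 → 85 (B)
= RGB(175, 32, 85)


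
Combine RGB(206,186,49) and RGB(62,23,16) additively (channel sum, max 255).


Additive: each channel = min(255, C₁+C₂)
R: 206+62 = 268 → 255
G: 186+23 = 209 → 209
B: 49+16 = 65 → 65
= RGB(255, 209, 65)


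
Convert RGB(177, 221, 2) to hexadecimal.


R = 177 → B1 (hex)
G = 221 → DD (hex)
B = 2 → 02 (hex)
Hex = #B1DD02


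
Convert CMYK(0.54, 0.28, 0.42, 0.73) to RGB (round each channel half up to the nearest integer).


R = 255 × (1-C) × (1-K) = 255 × 0.46 × 0.27 = 31.671 → 32
G = 255 × (1-M) × (1-K) = 255 × 0.72 × 0.27 = 49.572 → 50
B = 255 × (1-Y) × (1-K) = 255 × 0.58 × 0.27 = 39.933 → 40
= RGB(32, 50, 40)


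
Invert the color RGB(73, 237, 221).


Invert: (255-R, 255-G, 255-B)
R: 255-73 = 182
G: 255-237 = 18
B: 255-221 = 34
= RGB(182, 18, 34)


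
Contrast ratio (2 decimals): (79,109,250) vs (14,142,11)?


Linearize each sRGB channel c=v/255: c/12.92 if c ≤ 0.04045 else ((c+0.055)/1.055)^2.4
L = 0.2126×R_lin + 0.7152×G_lin + 0.0722×B_lin
Color 1 (79,109,250):
  R=79: 79/255≈0.3098 > 0.04045 → ((0.3098+0.055)/1.055)^2.4 ≈ 0.07819
  G=109: 109/255≈0.4275 > 0.04045 → ((0.4275+0.055)/1.055)^2.4 ≈ 0.15293
  B=250: 250/255≈0.9804 > 0.04045 → ((0.9804+0.055)/1.055)^2.4 ≈ 0.95597
  L1 = 0.2126×0.07819 + 0.7152×0.15293 + 0.0722×0.95597 ≈ 0.19502
Color 2 (14,142,11):
  R=14: 14/255≈0.0549 > 0.04045 → ((0.0549+0.055)/1.055)^2.4 ≈ 0.00439
  G=142: 142/255≈0.5569 > 0.04045 → ((0.5569+0.055)/1.055)^2.4 ≈ 0.27050
  B=11: 11/255≈0.0431 > 0.04045 → ((0.0431+0.055)/1.055)^2.4 ≈ 0.00335
  L2 = 0.2126×0.00439 + 0.7152×0.27050 + 0.0722×0.00335 ≈ 0.19464
Lighter = 0.19502, Darker = 0.19464
Ratio = (L_lighter + 0.05) / (L_darker + 0.05)
Ratio = (0.19502 + 0.05) / (0.19464 + 0.05) = 0.24502 / 0.24464 ≈ 1.0016
Ratio ≈ 1.00:1


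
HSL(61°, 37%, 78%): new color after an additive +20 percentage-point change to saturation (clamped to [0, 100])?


Original S = 37%
Adjustment = +20 percentage points
New S = 37 + (20) = 57
Clamp to [0, 100] → 57
= HSL(61°, 57%, 78%)


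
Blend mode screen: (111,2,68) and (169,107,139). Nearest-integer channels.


Screen: C = 255 - (255-A)×(255-B)/255, rounded to nearest integer
R: 255 - (255-111)×(255-169)/255 = 255 - 12384/255 ≈ 255 - 48.565 = 206.435 → 206
G: 255 - (255-2)×(255-107)/255 = 255 - 37444/255 ≈ 255 - 146.839 = 108.161 → 108
B: 255 - (255-68)×(255-139)/255 = 255 - 21692/255 ≈ 255 - 85.067 = 169.933 → 170
= RGB(206, 108, 170)


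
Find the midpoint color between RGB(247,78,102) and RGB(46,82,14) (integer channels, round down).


Midpoint: each channel = ⌊(C₁+C₂)/2⌋
R: ⌊(247+46)/2⌋ = 146
G: ⌊(78+82)/2⌋ = 80
B: ⌊(102+14)/2⌋ = 58
= RGB(146, 80, 58)


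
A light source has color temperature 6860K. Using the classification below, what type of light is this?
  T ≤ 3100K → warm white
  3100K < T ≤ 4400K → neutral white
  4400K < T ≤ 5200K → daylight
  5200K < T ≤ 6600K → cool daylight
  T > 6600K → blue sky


Temperature: 6860K
6860K > 6600K → blue sky
Classification: blue sky


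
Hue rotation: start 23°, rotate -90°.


New hue = (H + rotation) mod 360
New hue = (23 -90) mod 360
= -67 mod 360
= 293°


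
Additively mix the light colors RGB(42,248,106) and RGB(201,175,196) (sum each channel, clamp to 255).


Additive: each channel = min(255, C₁+C₂)
R: 42+201 = 243 → 243
G: 248+175 = 423 → 255
B: 106+196 = 302 → 255
= RGB(243, 255, 255)


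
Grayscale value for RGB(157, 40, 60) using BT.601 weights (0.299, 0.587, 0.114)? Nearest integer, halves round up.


Gray = 0.299×R + 0.587×G + 0.114×B
Gray = 0.299×157 + 0.587×40 + 0.114×60
Gray = 46.943 + 23.480 + 6.840
Gray = 77.263 → round half up → 77
Gray = 77


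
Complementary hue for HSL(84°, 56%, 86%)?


Complement = opposite side of color wheel = hue + 180°
H' = (84 + 180) mod 360 = 264°
S and L unchanged.
= HSL(264°, 56%, 86%)


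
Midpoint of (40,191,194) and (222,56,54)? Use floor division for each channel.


Midpoint: each channel = ⌊(C₁+C₂)/2⌋
R: ⌊(40+222)/2⌋ = 131
G: ⌊(191+56)/2⌋ = 123
B: ⌊(194+54)/2⌋ = 124
= RGB(131, 123, 124)


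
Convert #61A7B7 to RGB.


61 → 97 (R)
A7 → 167 (G)
B7 → 183 (B)
= RGB(97, 167, 183)


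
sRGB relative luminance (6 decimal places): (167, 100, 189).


Linearize each channel (sRGB transfer function): c = v/255; c_lin = c/12.92 if c ≤ 0.04045, else ((c+0.055)/1.055)^2.4
  R: 167/255 ≈ 0.654902 > 0.04045 → ((0.654902+0.055)/1.055)^2.4 ≈ 0.386429
  G: 100/255 ≈ 0.392157 > 0.04045 → ((0.392157+0.055)/1.055)^2.4 ≈ 0.127438
  B: 189/255 ≈ 0.741176 > 0.04045 → ((0.741176+0.055)/1.055)^2.4 ≈ 0.508881
R_lin = 0.386429, G_lin = 0.127438, B_lin = 0.508881
L = 0.2126×R + 0.7152×G + 0.0722×B
L = 0.2126×0.386429 + 0.7152×0.127438 + 0.0722×0.508881
L ≈ 0.210040


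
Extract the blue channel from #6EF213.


Color: #6EF213
R = 6E = 110
G = F2 = 242
B = 13 = 19
Blue = 19


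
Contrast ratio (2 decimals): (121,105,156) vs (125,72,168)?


Linearize each sRGB channel c=v/255: c/12.92 if c ≤ 0.04045 else ((c+0.055)/1.055)^2.4
L = 0.2126×R_lin + 0.7152×G_lin + 0.0722×B_lin
Color 1 (121,105,156):
  R=121: 121/255≈0.4745 > 0.04045 → ((0.4745+0.055)/1.055)^2.4 ≈ 0.19120
  G=105: 105/255≈0.4118 > 0.04045 → ((0.4118+0.055)/1.055)^2.4 ≈ 0.14126
  B=156: 156/255≈0.6118 > 0.04045 → ((0.6118+0.055)/1.055)^2.4 ≈ 0.33245
  L1 = 0.2126×0.19120 + 0.7152×0.14126 + 0.0722×0.33245 ≈ 0.16568
Color 2 (125,72,168):
  R=125: 125/255≈0.4902 > 0.04045 → ((0.4902+0.055)/1.055)^2.4 ≈ 0.20508
  G=72: 72/255≈0.2824 > 0.04045 → ((0.2824+0.055)/1.055)^2.4 ≈ 0.06480
  B=168: 168/255≈0.6588 > 0.04045 → ((0.6588+0.055)/1.055)^2.4 ≈ 0.39157
  L2 = 0.2126×0.20508 + 0.7152×0.06480 + 0.0722×0.39157 ≈ 0.11822
Lighter = 0.16568, Darker = 0.11822
Ratio = (L_lighter + 0.05) / (L_darker + 0.05)
Ratio = (0.16568 + 0.05) / (0.11822 + 0.05) = 0.21568 / 0.16822 ≈ 1.2822
Ratio ≈ 1.28:1


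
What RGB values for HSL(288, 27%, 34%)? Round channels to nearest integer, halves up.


H=288°, S=0.27, L=0.34
C = (1-|2L-1|)×S = (1-|-0.32|)×0.27 = 0.1836
H' = H/60 = 288/60 ≈ 4.8000; X = C×(1-|H' mod 2 - 1|) = 0.14688
m = L - C/2 = 0.34 - 0.0918 = 0.2482
Sector ⌊H'⌋ = 4 → (R',G',B') = (0.14688, 0.0, 0.1836)
RGB = ((R'+m)×255, (G'+m)×255, (B'+m)×255) = (100.7454, 63.291, 110.109)
Round half up → RGB(101, 63, 110)


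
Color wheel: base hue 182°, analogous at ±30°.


Base hue: 182°
Left analog: (182 - 30) mod 360 = 152°
Right analog: (182 + 30) mod 360 = 212°
Analogous hues = 152° and 212°


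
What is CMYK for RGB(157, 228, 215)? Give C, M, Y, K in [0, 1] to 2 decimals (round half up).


R'=157/255≈0.6157, G'=228/255≈0.8941, B'=215/255≈0.8431
K = 1 - max(R',G',B') = 1 - 228/255 = 27/255 = 0.10588… → 0.11
(1-R'-K)/(1-K) simplifies to (max-R)/max with max = 228:
C = (228-157)/228 = 71/228 = 0.31140… → 0.31
M = (228-228)/228 = 0/228 = 0 → 0.00
Y = (228-215)/228 = 13/228 = 0.05701… → 0.06
= CMYK(0.31, 0.00, 0.06, 0.11)


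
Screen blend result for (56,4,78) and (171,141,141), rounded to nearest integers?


Screen: C = 255 - (255-A)×(255-B)/255, rounded to nearest integer
R: 255 - (255-56)×(255-171)/255 = 255 - 16716/255 ≈ 255 - 65.553 = 189.447 → 189
G: 255 - (255-4)×(255-141)/255 = 255 - 28614/255 ≈ 255 - 112.212 = 142.788 → 143
B: 255 - (255-78)×(255-141)/255 = 255 - 20178/255 ≈ 255 - 79.129 = 175.871 → 176
= RGB(189, 143, 176)


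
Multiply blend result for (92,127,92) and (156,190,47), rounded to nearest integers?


Multiply: C = A×B/255, rounded to nearest integer
R: 92×156/255 = 14352/255 ≈ 56.282 → 56
G: 127×190/255 = 24130/255 ≈ 94.627 → 95
B: 92×47/255 = 4324/255 ≈ 16.957 → 17
= RGB(56, 95, 17)


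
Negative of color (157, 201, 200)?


Invert: (255-R, 255-G, 255-B)
R: 255-157 = 98
G: 255-201 = 54
B: 255-200 = 55
= RGB(98, 54, 55)


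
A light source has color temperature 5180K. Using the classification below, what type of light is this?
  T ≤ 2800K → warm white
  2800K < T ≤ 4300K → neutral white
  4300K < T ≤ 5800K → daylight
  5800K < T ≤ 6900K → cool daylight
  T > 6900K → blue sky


Temperature: 5180K
4300K < 5180K ≤ 5800K → daylight
Classification: daylight


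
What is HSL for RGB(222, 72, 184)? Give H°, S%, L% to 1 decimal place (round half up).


Normalize: R'=222/255≈0.8706, G'=72/255≈0.2824, B'=184/255≈0.7216
Max=222/255, Min=72/255, Δ=Max-Min=150/255
L = (Max+Min)/2 = (222+72)/510 = 294/510 = 0.57647… → L = 57.6%
L > 0.5 → S = Δ/(2-Max-Min) = 150/(510-222-72) = 150/216 = 0.69444… → S = 69.4%
(the 1/255 factors cancel in S and H, so raw channel differences can be used)
Max is R' → H = 60 × (((G-B)/Δ) mod 6) = 60 × (((72-184)/150) mod 6)
  (-112)/150 = -0.7466…; negative, so add 6 → 5.2533…
  H = 60 × 5.2533… = 315.2° → H = 315.2°
= HSL(315.2°, 69.4%, 57.6%)


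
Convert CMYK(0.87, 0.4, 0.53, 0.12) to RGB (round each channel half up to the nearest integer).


R = 255 × (1-C) × (1-K) = 255 × 0.13 × 0.88 = 29.172 → 29
G = 255 × (1-M) × (1-K) = 255 × 0.60 × 0.88 = 134.64 → 135
B = 255 × (1-Y) × (1-K) = 255 × 0.47 × 0.88 = 105.468 → 105
= RGB(29, 135, 105)


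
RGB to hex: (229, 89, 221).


R = 229 → E5 (hex)
G = 89 → 59 (hex)
B = 221 → DD (hex)
Hex = #E559DD


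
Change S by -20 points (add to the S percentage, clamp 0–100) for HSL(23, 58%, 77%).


Original S = 58%
Adjustment = -20 percentage points
New S = 58 + (-20) = 38
Clamp to [0, 100] → 38
= HSL(23°, 38%, 77%)


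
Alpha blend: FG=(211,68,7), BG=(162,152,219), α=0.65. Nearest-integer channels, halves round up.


C = α×F + (1-α)×B, with 1-α = 0.35
R: 0.65×211 + 0.35×162 = 137.15 + 56.70 = 193.85 → 194
G: 0.65×68 + 0.35×152 = 44.20 + 53.20 = 97.40 → 97
B: 0.65×7 + 0.35×219 = 4.55 + 76.65 = 81.20 → 81
= RGB(194, 97, 81)


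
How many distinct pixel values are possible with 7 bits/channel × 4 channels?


Total bits = 7 bits/channel × 4 channels = 28 bits
Distinct pixel values = 2^28
= 268,435,456 pixel values


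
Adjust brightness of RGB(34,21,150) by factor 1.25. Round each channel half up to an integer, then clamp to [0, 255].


Multiply each channel by 1.25, round half up, clamp to [0, 255]
R: 34×1.25 = 42.5 → round → 43
G: 21×1.25 = 26.25 → round → 26
B: 150×1.25 = 187.5 → round → 188
= RGB(43, 26, 188)


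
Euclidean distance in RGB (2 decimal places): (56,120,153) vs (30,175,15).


d = √[(R₁-R₂)² + (G₁-G₂)² + (B₁-B₂)²]
d = √[(56-30)² + (120-175)² + (153-15)²]
d = √[676 + 3025 + 19044]
d = √22745
d ≈ 150.81


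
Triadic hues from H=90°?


Triadic: equally spaced at 120° intervals
H1 = 90°
H2 = (90 + 120) mod 360 = 210°
H3 = (90 + 240) mod 360 = 330°
Triadic = 90°, 210°, 330°


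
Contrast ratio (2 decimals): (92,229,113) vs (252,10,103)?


Linearize each sRGB channel c=v/255: c/12.92 if c ≤ 0.04045 else ((c+0.055)/1.055)^2.4
L = 0.2126×R_lin + 0.7152×G_lin + 0.0722×B_lin
Color 1 (92,229,113):
  R=92: 92/255≈0.3608 > 0.04045 → ((0.3608+0.055)/1.055)^2.4 ≈ 0.10702
  G=229: 229/255≈0.8980 > 0.04045 → ((0.8980+0.055)/1.055)^2.4 ≈ 0.78354
  B=113: 113/255≈0.4431 > 0.04045 → ((0.4431+0.055)/1.055)^2.4 ≈ 0.16513
  L1 = 0.2126×0.10702 + 0.7152×0.78354 + 0.0722×0.16513 ≈ 0.59506
Color 2 (252,10,103):
  R=252: 252/255≈0.9882 > 0.04045 → ((0.9882+0.055)/1.055)^2.4 ≈ 0.97345
  G=10: 10/255≈0.0392 ≤ 0.04045 → 0.0392/12.92 ≈ 0.00304
  B=103: 103/255≈0.4039 > 0.04045 → ((0.4039+0.055)/1.055)^2.4 ≈ 0.13563
  L2 = 0.2126×0.97345 + 0.7152×0.00304 + 0.0722×0.13563 ≈ 0.21892
Lighter = 0.59506, Darker = 0.21892
Ratio = (L_lighter + 0.05) / (L_darker + 0.05)
Ratio = (0.59506 + 0.05) / (0.21892 + 0.05) = 0.64506 / 0.26892 ≈ 2.3987
Ratio ≈ 2.40:1


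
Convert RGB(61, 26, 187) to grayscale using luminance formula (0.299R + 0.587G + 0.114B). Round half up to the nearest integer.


Gray = 0.299×R + 0.587×G + 0.114×B
Gray = 0.299×61 + 0.587×26 + 0.114×187
Gray = 18.239 + 15.262 + 21.318
Gray = 54.819 → round half up → 55
Gray = 55


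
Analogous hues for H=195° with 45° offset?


Base hue: 195°
Left analog: (195 - 45) mod 360 = 150°
Right analog: (195 + 45) mod 360 = 240°
Analogous hues = 150° and 240°


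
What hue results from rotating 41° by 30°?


New hue = (H + rotation) mod 360
New hue = (41 + 30) mod 360
= 71 mod 360
= 71°


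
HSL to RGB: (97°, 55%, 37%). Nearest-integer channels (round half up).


H=97°, S=0.55, L=0.37
C = (1-|2L-1|)×S = (1-|-0.26|)×0.55 = 0.407
H' = H/60 = 97/60 ≈ 1.6167; X = C×(1-|H' mod 2 - 1|) ≈ 0.1560
m = L - C/2 = 0.37 - 0.2035 = 0.1665
Sector ⌊H'⌋ = 1 → (R',G',B') = (≈0.1560, 0.407, 0.0)
RGB = ((R'+m)×255, (G'+m)×255, (B'+m)×255) = (82.24175, 146.2425, 42.4575)
Round half up → RGB(82, 146, 42)


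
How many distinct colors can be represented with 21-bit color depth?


Colors = 2^bits = 2^21
= 2,097,152 colors


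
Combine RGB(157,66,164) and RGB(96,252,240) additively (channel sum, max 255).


Additive: each channel = min(255, C₁+C₂)
R: 157+96 = 253 → 253
G: 66+252 = 318 → 255
B: 164+240 = 404 → 255
= RGB(253, 255, 255)


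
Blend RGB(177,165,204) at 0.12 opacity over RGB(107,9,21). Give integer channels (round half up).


C = α×F + (1-α)×B, with 1-α = 0.88
R: 0.12×177 + 0.88×107 = 21.24 + 94.16 = 115.40 → 115
G: 0.12×165 + 0.88×9 = 19.80 + 7.92 = 27.72 → 28
B: 0.12×204 + 0.88×21 = 24.48 + 18.48 = 42.96 → 43
= RGB(115, 28, 43)


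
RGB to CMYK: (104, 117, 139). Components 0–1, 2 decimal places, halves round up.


R'=104/255≈0.4078, G'=117/255≈0.4588, B'=139/255≈0.5451
K = 1 - max(R',G',B') = 1 - 139/255 = 116/255 = 0.45490… → 0.45
(1-R'-K)/(1-K) simplifies to (max-R)/max with max = 139:
C = (139-104)/139 = 35/139 = 0.25179… → 0.25
M = (139-117)/139 = 22/139 = 0.15827… → 0.16
Y = (139-139)/139 = 0/139 = 0 → 0.00
= CMYK(0.25, 0.16, 0.00, 0.45)


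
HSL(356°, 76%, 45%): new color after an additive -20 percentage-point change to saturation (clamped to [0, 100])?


Original S = 76%
Adjustment = -20 percentage points
New S = 76 + (-20) = 56
Clamp to [0, 100] → 56
= HSL(356°, 56%, 45%)


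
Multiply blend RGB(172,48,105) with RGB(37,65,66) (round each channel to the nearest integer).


Multiply: C = A×B/255, rounded to nearest integer
R: 172×37/255 = 6364/255 ≈ 24.957 → 25
G: 48×65/255 = 3120/255 ≈ 12.235 → 12
B: 105×66/255 = 6930/255 ≈ 27.176 → 27
= RGB(25, 12, 27)


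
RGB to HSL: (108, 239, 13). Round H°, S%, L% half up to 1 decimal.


Normalize: R'=108/255≈0.4235, G'=239/255≈0.9373, B'=13/255≈0.0510
Max=239/255, Min=13/255, Δ=Max-Min=226/255
L = (Max+Min)/2 = (239+13)/510 = 252/510 = 0.49411… → L = 49.4%
L ≤ 0.5 → S = Δ/(Max+Min) = 226/(239+13) = 226/252 = 0.89682… → S = 89.7%
(the 1/255 factors cancel in S and H, so raw channel differences can be used)
Max is G' → H = 60 × ((B-R)/Δ + 2) = 60 × ((13-108)/226 + 2)
  -95/226 + 2 = -0.4203… + 2 = 1.5796…
  H = 60 × 1.5796… = 94.778…° → H = 94.8°
= HSL(94.8°, 89.7%, 49.4%)


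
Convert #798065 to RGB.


79 → 121 (R)
80 → 128 (G)
65 → 101 (B)
= RGB(121, 128, 101)


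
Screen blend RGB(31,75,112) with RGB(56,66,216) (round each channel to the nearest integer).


Screen: C = 255 - (255-A)×(255-B)/255, rounded to nearest integer
R: 255 - (255-31)×(255-56)/255 = 255 - 44576/255 ≈ 255 - 174.808 = 80.192 → 80
G: 255 - (255-75)×(255-66)/255 = 255 - 34020/255 ≈ 255 - 133.412 = 121.588 → 122
B: 255 - (255-112)×(255-216)/255 = 255 - 5577/255 ≈ 255 - 21.871 = 233.129 → 233
= RGB(80, 122, 233)


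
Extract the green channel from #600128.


Color: #600128
R = 60 = 96
G = 01 = 1
B = 28 = 40
Green = 1


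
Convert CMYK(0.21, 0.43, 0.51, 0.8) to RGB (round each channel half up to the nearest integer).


R = 255 × (1-C) × (1-K) = 255 × 0.79 × 0.20 = 40.29 → 40
G = 255 × (1-M) × (1-K) = 255 × 0.57 × 0.20 = 29.07 → 29
B = 255 × (1-Y) × (1-K) = 255 × 0.49 × 0.20 = 24.99 → 25
= RGB(40, 29, 25)


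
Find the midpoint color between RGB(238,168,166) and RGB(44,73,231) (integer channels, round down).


Midpoint: each channel = ⌊(C₁+C₂)/2⌋
R: ⌊(238+44)/2⌋ = 141
G: ⌊(168+73)/2⌋ = 120
B: ⌊(166+231)/2⌋ = 198
= RGB(141, 120, 198)


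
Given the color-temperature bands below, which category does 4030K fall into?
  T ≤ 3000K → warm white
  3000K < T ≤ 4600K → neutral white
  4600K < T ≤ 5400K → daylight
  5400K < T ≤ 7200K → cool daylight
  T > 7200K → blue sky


Temperature: 4030K
3000K < 4030K ≤ 4600K → neutral white
Classification: neutral white


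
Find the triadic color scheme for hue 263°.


Triadic: equally spaced at 120° intervals
H1 = 263°
H2 = (263 + 120) mod 360 = 23°
H3 = (263 + 240) mod 360 = 143°
Triadic = 263°, 23°, 143°


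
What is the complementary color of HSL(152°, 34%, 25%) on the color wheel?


Complement = opposite side of color wheel = hue + 180°
H' = (152 + 180) mod 360 = 332°
S and L unchanged.
= HSL(332°, 34%, 25%)


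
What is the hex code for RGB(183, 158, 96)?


R = 183 → B7 (hex)
G = 158 → 9E (hex)
B = 96 → 60 (hex)
Hex = #B79E60


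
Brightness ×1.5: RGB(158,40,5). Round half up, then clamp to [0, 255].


Multiply each channel by 1.5, round half up, clamp to [0, 255]
R: 158×1.5 = 237
G: 40×1.5 = 60
B: 5×1.5 = 7.5 → round → 8
= RGB(237, 60, 8)


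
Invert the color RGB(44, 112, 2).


Invert: (255-R, 255-G, 255-B)
R: 255-44 = 211
G: 255-112 = 143
B: 255-2 = 253
= RGB(211, 143, 253)


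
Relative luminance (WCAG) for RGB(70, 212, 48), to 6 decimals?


Linearize each channel (sRGB transfer function): c = v/255; c_lin = c/12.92 if c ≤ 0.04045, else ((c+0.055)/1.055)^2.4
  R: 70/255 ≈ 0.274510 > 0.04045 → ((0.274510+0.055)/1.055)^2.4 ≈ 0.061246
  G: 212/255 ≈ 0.831373 > 0.04045 → ((0.831373+0.055)/1.055)^2.4 ≈ 0.658375
  B: 48/255 ≈ 0.188235 > 0.04045 → ((0.188235+0.055)/1.055)^2.4 ≈ 0.029557
R_lin = 0.061246, G_lin = 0.658375, B_lin = 0.029557
L = 0.2126×R + 0.7152×G + 0.0722×B
L = 0.2126×0.061246 + 0.7152×0.658375 + 0.0722×0.029557
L ≈ 0.486025


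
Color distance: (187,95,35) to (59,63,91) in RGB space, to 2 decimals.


d = √[(R₁-R₂)² + (G₁-G₂)² + (B₁-B₂)²]
d = √[(187-59)² + (95-63)² + (35-91)²]
d = √[16384 + 1024 + 3136]
d = √20544
d ≈ 143.33


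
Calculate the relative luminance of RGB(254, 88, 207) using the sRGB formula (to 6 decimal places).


Linearize each channel (sRGB transfer function): c = v/255; c_lin = c/12.92 if c ≤ 0.04045, else ((c+0.055)/1.055)^2.4
  R: 254/255 ≈ 0.996078 > 0.04045 → ((0.996078+0.055)/1.055)^2.4 ≈ 0.991102
  G: 88/255 ≈ 0.345098 > 0.04045 → ((0.345098+0.055)/1.055)^2.4 ≈ 0.097587
  B: 207/255 ≈ 0.811765 > 0.04045 → ((0.811765+0.055)/1.055)^2.4 ≈ 0.623960
R_lin = 0.991102, G_lin = 0.097587, B_lin = 0.623960
L = 0.2126×R + 0.7152×G + 0.0722×B
L = 0.2126×0.991102 + 0.7152×0.097587 + 0.0722×0.623960
L ≈ 0.325553


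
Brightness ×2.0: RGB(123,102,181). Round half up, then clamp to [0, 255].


Multiply each channel by 2.0, round half up, clamp to [0, 255]
R: 123×2.0 = 246
G: 102×2.0 = 204
B: 181×2.0 = 362 → clamp → 255
= RGB(246, 204, 255)


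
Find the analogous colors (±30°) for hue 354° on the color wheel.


Base hue: 354°
Left analog: (354 - 30) mod 360 = 324°
Right analog: (354 + 30) mod 360 = 24°
Analogous hues = 324° and 24°


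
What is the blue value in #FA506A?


Color: #FA506A
R = FA = 250
G = 50 = 80
B = 6A = 106
Blue = 106


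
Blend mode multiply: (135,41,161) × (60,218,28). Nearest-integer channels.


Multiply: C = A×B/255, rounded to nearest integer
R: 135×60/255 = 8100/255 ≈ 31.765 → 32
G: 41×218/255 = 8938/255 ≈ 35.051 → 35
B: 161×28/255 = 4508/255 ≈ 17.678 → 18
= RGB(32, 35, 18)


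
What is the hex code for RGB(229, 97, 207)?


R = 229 → E5 (hex)
G = 97 → 61 (hex)
B = 207 → CF (hex)
Hex = #E561CF


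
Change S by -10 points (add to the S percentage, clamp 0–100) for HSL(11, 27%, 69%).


Original S = 27%
Adjustment = -10 percentage points
New S = 27 + (-10) = 17
Clamp to [0, 100] → 17
= HSL(11°, 17%, 69%)


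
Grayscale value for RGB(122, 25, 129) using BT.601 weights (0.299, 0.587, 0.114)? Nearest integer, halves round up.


Gray = 0.299×R + 0.587×G + 0.114×B
Gray = 0.299×122 + 0.587×25 + 0.114×129
Gray = 36.478 + 14.675 + 14.706
Gray = 65.859 → round half up → 66
Gray = 66


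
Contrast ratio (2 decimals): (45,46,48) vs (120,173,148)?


Linearize each sRGB channel c=v/255: c/12.92 if c ≤ 0.04045 else ((c+0.055)/1.055)^2.4
L = 0.2126×R_lin + 0.7152×G_lin + 0.0722×B_lin
Color 1 (45,46,48):
  R=45: 45/255≈0.1765 > 0.04045 → ((0.1765+0.055)/1.055)^2.4 ≈ 0.02624
  G=46: 46/255≈0.1804 > 0.04045 → ((0.1804+0.055)/1.055)^2.4 ≈ 0.02732
  B=48: 48/255≈0.1882 > 0.04045 → ((0.1882+0.055)/1.055)^2.4 ≈ 0.02956
  L1 = 0.2126×0.02624 + 0.7152×0.02732 + 0.0722×0.02956 ≈ 0.02725
Color 2 (120,173,148):
  R=120: 120/255≈0.4706 > 0.04045 → ((0.4706+0.055)/1.055)^2.4 ≈ 0.18782
  G=173: 173/255≈0.6784 > 0.04045 → ((0.6784+0.055)/1.055)^2.4 ≈ 0.41789
  B=148: 148/255≈0.5804 > 0.04045 → ((0.5804+0.055)/1.055)^2.4 ≈ 0.29614
  L2 = 0.2126×0.18782 + 0.7152×0.41789 + 0.0722×0.29614 ≈ 0.36018
Lighter = 0.36018, Darker = 0.02725
Ratio = (L_lighter + 0.05) / (L_darker + 0.05)
Ratio = (0.36018 + 0.05) / (0.02725 + 0.05) = 0.41018 / 0.07725 ≈ 5.3096
Ratio ≈ 5.31:1


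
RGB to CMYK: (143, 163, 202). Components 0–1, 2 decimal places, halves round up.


R'=143/255≈0.5608, G'=163/255≈0.6392, B'=202/255≈0.7922
K = 1 - max(R',G',B') = 1 - 202/255 = 53/255 = 0.20784… → 0.21
(1-R'-K)/(1-K) simplifies to (max-R)/max with max = 202:
C = (202-143)/202 = 59/202 = 0.29207… → 0.29
M = (202-163)/202 = 39/202 = 0.19306… → 0.19
Y = (202-202)/202 = 0/202 = 0 → 0.00
= CMYK(0.29, 0.19, 0.00, 0.21)


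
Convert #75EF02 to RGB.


75 → 117 (R)
EF → 239 (G)
02 → 2 (B)
= RGB(117, 239, 2)


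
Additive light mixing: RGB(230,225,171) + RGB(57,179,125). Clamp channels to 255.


Additive: each channel = min(255, C₁+C₂)
R: 230+57 = 287 → 255
G: 225+179 = 404 → 255
B: 171+125 = 296 → 255
= RGB(255, 255, 255)


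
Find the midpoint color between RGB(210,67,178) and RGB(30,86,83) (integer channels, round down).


Midpoint: each channel = ⌊(C₁+C₂)/2⌋
R: ⌊(210+30)/2⌋ = 120
G: ⌊(67+86)/2⌋ = 76
B: ⌊(178+83)/2⌋ = 130
= RGB(120, 76, 130)


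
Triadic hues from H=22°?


Triadic: equally spaced at 120° intervals
H1 = 22°
H2 = (22 + 120) mod 360 = 142°
H3 = (22 + 240) mod 360 = 262°
Triadic = 22°, 142°, 262°


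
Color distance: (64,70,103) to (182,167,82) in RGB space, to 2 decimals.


d = √[(R₁-R₂)² + (G₁-G₂)² + (B₁-B₂)²]
d = √[(64-182)² + (70-167)² + (103-82)²]
d = √[13924 + 9409 + 441]
d = √23774
d ≈ 154.19


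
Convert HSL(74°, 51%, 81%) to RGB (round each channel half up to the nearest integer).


H=74°, S=0.51, L=0.81
C = (1-|2L-1|)×S = (1-|0.62|)×0.51 = 0.1938
H' = H/60 = 74/60 ≈ 1.2333; X = C×(1-|H' mod 2 - 1|) = 0.14858
m = L - C/2 = 0.81 - 0.0969 = 0.7131
Sector ⌊H'⌋ = 1 → (R',G',B') = (0.14858, 0.1938, 0.0)
RGB = ((R'+m)×255, (G'+m)×255, (B'+m)×255) = (219.7284, 231.2595, 181.8405)
Round half up → RGB(220, 231, 182)


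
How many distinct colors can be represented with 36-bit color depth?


Colors = 2^bits = 2^36
= 68,719,476,736 colors


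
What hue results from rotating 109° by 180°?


New hue = (H + rotation) mod 360
New hue = (109 + 180) mod 360
= 289 mod 360
= 289°


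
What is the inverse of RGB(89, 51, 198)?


Invert: (255-R, 255-G, 255-B)
R: 255-89 = 166
G: 255-51 = 204
B: 255-198 = 57
= RGB(166, 204, 57)


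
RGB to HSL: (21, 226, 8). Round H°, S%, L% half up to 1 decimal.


Normalize: R'=21/255≈0.0824, G'=226/255≈0.8863, B'=8/255≈0.0314
Max=226/255, Min=8/255, Δ=Max-Min=218/255
L = (Max+Min)/2 = (226+8)/510 = 234/510 = 0.45882… → L = 45.9%
L ≤ 0.5 → S = Δ/(Max+Min) = 218/(226+8) = 218/234 = 0.93162… → S = 93.2%
(the 1/255 factors cancel in S and H, so raw channel differences can be used)
Max is G' → H = 60 × ((B-R)/Δ + 2) = 60 × ((8-21)/218 + 2)
  -13/218 + 2 = -0.0596… + 2 = 1.9403…
  H = 60 × 1.9403… = 116.422…° → H = 116.4°
= HSL(116.4°, 93.2%, 45.9%)


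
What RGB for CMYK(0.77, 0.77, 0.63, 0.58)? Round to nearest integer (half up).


R = 255 × (1-C) × (1-K) = 255 × 0.23 × 0.42 = 24.633 → 25
G = 255 × (1-M) × (1-K) = 255 × 0.23 × 0.42 = 24.633 → 25
B = 255 × (1-Y) × (1-K) = 255 × 0.37 × 0.42 = 39.627 → 40
= RGB(25, 25, 40)


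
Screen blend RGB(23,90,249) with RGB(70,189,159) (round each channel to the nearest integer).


Screen: C = 255 - (255-A)×(255-B)/255, rounded to nearest integer
R: 255 - (255-23)×(255-70)/255 = 255 - 42920/255 ≈ 255 - 168.314 = 86.686 → 87
G: 255 - (255-90)×(255-189)/255 = 255 - 10890/255 ≈ 255 - 42.706 = 212.294 → 212
B: 255 - (255-249)×(255-159)/255 = 255 - 576/255 ≈ 255 - 2.259 = 252.741 → 253
= RGB(87, 212, 253)


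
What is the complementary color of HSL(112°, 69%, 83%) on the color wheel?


Complement = opposite side of color wheel = hue + 180°
H' = (112 + 180) mod 360 = 292°
S and L unchanged.
= HSL(292°, 69%, 83%)


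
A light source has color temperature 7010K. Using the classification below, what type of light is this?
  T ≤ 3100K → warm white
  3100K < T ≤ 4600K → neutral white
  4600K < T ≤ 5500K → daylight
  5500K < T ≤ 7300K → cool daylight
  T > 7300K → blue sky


Temperature: 7010K
5500K < 7010K ≤ 7300K → cool daylight
Classification: cool daylight


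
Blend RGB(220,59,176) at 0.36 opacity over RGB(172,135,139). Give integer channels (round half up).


C = α×F + (1-α)×B, with 1-α = 0.64
R: 0.36×220 + 0.64×172 = 79.20 + 110.08 = 189.28 → 189
G: 0.36×59 + 0.64×135 = 21.24 + 86.40 = 107.64 → 108
B: 0.36×176 + 0.64×139 = 63.36 + 88.96 = 152.32 → 152
= RGB(189, 108, 152)


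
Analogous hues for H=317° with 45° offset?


Base hue: 317°
Left analog: (317 - 45) mod 360 = 272°
Right analog: (317 + 45) mod 360 = 2°
Analogous hues = 272° and 2°


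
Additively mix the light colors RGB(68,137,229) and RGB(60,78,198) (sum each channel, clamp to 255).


Additive: each channel = min(255, C₁+C₂)
R: 68+60 = 128 → 128
G: 137+78 = 215 → 215
B: 229+198 = 427 → 255
= RGB(128, 215, 255)


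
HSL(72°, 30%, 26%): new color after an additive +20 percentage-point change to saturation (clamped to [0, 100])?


Original S = 30%
Adjustment = +20 percentage points
New S = 30 + (20) = 50
Clamp to [0, 100] → 50
= HSL(72°, 50%, 26%)


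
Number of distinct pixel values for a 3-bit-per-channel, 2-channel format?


Total bits = 3 bits/channel × 2 channels = 6 bits
Distinct pixel values = 2^6
= 64 pixel values


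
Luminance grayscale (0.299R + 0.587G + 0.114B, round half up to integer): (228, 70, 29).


Gray = 0.299×R + 0.587×G + 0.114×B
Gray = 0.299×228 + 0.587×70 + 0.114×29
Gray = 68.172 + 41.090 + 3.306
Gray = 112.568 → round half up → 113
Gray = 113


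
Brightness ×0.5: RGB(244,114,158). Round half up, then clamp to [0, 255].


Multiply each channel by 0.5, round half up, clamp to [0, 255]
R: 244×0.5 = 122
G: 114×0.5 = 57
B: 158×0.5 = 79
= RGB(122, 57, 79)


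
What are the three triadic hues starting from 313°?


Triadic: equally spaced at 120° intervals
H1 = 313°
H2 = (313 + 120) mod 360 = 73°
H3 = (313 + 240) mod 360 = 193°
Triadic = 313°, 73°, 193°


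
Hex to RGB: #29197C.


29 → 41 (R)
19 → 25 (G)
7C → 124 (B)
= RGB(41, 25, 124)


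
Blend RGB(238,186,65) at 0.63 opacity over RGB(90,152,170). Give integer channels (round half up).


C = α×F + (1-α)×B, with 1-α = 0.37
R: 0.63×238 + 0.37×90 = 149.94 + 33.30 = 183.24 → 183
G: 0.63×186 + 0.37×152 = 117.18 + 56.24 = 173.42 → 173
B: 0.63×65 + 0.37×170 = 40.95 + 62.90 = 103.85 → 104
= RGB(183, 173, 104)


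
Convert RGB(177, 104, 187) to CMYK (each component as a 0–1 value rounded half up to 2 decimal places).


R'=177/255≈0.6941, G'=104/255≈0.4078, B'=187/255≈0.7333
K = 1 - max(R',G',B') = 1 - 187/255 = 68/255 = 0.26666… → 0.27
(1-R'-K)/(1-K) simplifies to (max-R)/max with max = 187:
C = (187-177)/187 = 10/187 = 0.05347… → 0.05
M = (187-104)/187 = 83/187 = 0.44385… → 0.44
Y = (187-187)/187 = 0/187 = 0 → 0.00
= CMYK(0.05, 0.44, 0.00, 0.27)


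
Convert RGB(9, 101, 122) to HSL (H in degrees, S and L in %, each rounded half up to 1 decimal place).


Normalize: R'=9/255≈0.0353, G'=101/255≈0.3961, B'=122/255≈0.4784
Max=122/255, Min=9/255, Δ=Max-Min=113/255
L = (Max+Min)/2 = (122+9)/510 = 131/510 = 0.25686… → L = 25.7%
L ≤ 0.5 → S = Δ/(Max+Min) = 113/(122+9) = 113/131 = 0.86259… → S = 86.3%
(the 1/255 factors cancel in S and H, so raw channel differences can be used)
Max is B' → H = 60 × ((R-G)/Δ + 4) = 60 × ((9-101)/113 + 4)
  -92/113 + 4 = -0.8141… + 4 = 3.1858…
  H = 60 × 3.1858… = 191.150…° → H = 191.2°
= HSL(191.2°, 86.3%, 25.7%)


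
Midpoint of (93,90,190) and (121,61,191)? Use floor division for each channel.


Midpoint: each channel = ⌊(C₁+C₂)/2⌋
R: ⌊(93+121)/2⌋ = 107
G: ⌊(90+61)/2⌋ = 75
B: ⌊(190+191)/2⌋ = 190
= RGB(107, 75, 190)


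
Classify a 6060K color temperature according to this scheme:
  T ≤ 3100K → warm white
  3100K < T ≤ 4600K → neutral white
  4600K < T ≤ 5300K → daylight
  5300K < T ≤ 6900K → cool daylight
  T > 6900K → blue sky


Temperature: 6060K
5300K < 6060K ≤ 6900K → cool daylight
Classification: cool daylight


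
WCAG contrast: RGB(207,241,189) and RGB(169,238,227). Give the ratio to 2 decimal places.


Linearize each sRGB channel c=v/255: c/12.92 if c ≤ 0.04045 else ((c+0.055)/1.055)^2.4
L = 0.2126×R_lin + 0.7152×G_lin + 0.0722×B_lin
Color 1 (207,241,189):
  R=207: 207/255≈0.8118 > 0.04045 → ((0.8118+0.055)/1.055)^2.4 ≈ 0.62396
  G=241: 241/255≈0.9451 > 0.04045 → ((0.9451+0.055)/1.055)^2.4 ≈ 0.87962
  B=189: 189/255≈0.7412 > 0.04045 → ((0.7412+0.055)/1.055)^2.4 ≈ 0.50888
  L1 = 0.2126×0.62396 + 0.7152×0.87962 + 0.0722×0.50888 ≈ 0.79850
Color 2 (169,238,227):
  R=169: 169/255≈0.6627 > 0.04045 → ((0.6627+0.055)/1.055)^2.4 ≈ 0.39676
  G=238: 238/255≈0.9333 > 0.04045 → ((0.9333+0.055)/1.055)^2.4 ≈ 0.85499
  B=227: 227/255≈0.8902 > 0.04045 → ((0.8902+0.055)/1.055)^2.4 ≈ 0.76815
  L2 = 0.2126×0.39676 + 0.7152×0.85499 + 0.0722×0.76815 ≈ 0.75130
Lighter = 0.79850, Darker = 0.75130
Ratio = (L_lighter + 0.05) / (L_darker + 0.05)
Ratio = (0.79850 + 0.05) / (0.75130 + 0.05) = 0.84850 / 0.80130 ≈ 1.0589
Ratio ≈ 1.06:1
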